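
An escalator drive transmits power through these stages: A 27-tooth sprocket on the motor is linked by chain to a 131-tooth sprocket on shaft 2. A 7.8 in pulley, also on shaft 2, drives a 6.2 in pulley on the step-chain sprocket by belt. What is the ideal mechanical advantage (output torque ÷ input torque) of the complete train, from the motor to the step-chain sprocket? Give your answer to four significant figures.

Each stage contributes driven/driver: chain 131/27 = 4.8519, belt 6.2/7.8 = 0.79487.
Overall: 4.8519 × 0.79487 = 3.8566.

3.857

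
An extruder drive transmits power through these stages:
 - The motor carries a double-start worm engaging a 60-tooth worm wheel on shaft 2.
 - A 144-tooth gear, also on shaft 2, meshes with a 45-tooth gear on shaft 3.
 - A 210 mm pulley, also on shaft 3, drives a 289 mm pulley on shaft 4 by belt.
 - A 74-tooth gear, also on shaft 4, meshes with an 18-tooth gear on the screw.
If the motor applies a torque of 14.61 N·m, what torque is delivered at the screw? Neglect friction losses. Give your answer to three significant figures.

Worm: ratio = 60/2 = 30; torque at shaft 2 = 14.61 × 30 = 438.3 N·m.
Gear mesh: ratio = 45/144 = 0.3125; torque at shaft 3 = 438.3 × 0.3125 = 136.97 N·m.
Belt: ratio = 289/210 = 1.3762; torque at shaft 4 = 136.97 × 1.3762 = 188.5 N·m.
Gear mesh: ratio = 18/74 = 0.24324; torque at the screw = 188.5 × 0.24324 = 45.85 N·m.

45.9 N·m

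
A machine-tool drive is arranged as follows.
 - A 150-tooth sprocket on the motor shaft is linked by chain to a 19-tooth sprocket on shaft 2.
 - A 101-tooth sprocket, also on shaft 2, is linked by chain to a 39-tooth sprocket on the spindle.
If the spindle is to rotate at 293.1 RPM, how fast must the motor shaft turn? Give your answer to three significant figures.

Overall ratio R = 0.12667 × 0.38614 = 0.048911.
Required input speed = output speed × R = 293.1 × 0.048911 = 14.336 RPM.

14.3 RPM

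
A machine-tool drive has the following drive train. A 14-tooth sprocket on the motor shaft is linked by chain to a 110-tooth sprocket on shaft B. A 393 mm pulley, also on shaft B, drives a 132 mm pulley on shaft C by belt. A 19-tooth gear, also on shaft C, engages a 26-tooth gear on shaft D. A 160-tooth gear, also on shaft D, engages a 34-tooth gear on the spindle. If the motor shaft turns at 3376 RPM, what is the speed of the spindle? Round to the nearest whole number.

4399 RPM

Chain: ratio = 110/14 = 7.8571, so shaft B turns at 3376 / 7.8571 = 429.67 RPM.
Belt: ratio = 132/393 = 0.33588, so shaft C turns at 429.67 / 0.33588 = 1279.3 RPM.
Gear mesh: ratio = 26/19 = 1.3684, so shaft D turns at 1279.3 / 1.3684 = 934.84 RPM.
Gear mesh: ratio = 34/160 = 0.2125, so the spindle turns at 934.84 / 0.2125 = 4399.2 RPM.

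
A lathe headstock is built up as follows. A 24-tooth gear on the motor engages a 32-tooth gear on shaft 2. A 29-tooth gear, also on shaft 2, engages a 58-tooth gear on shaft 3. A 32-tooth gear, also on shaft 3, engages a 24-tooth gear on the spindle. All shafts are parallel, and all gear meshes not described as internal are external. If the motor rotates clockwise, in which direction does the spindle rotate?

the motor → shaft 2: external mesh, 1 reversal → CCW.
shaft 2 → shaft 3: external mesh, 1 reversal → CW.
shaft 3 → the spindle: external mesh, 1 reversal → CCW.
3 reversals in total — an odd number — so the spindle turns opposite to the motor.

counterclockwise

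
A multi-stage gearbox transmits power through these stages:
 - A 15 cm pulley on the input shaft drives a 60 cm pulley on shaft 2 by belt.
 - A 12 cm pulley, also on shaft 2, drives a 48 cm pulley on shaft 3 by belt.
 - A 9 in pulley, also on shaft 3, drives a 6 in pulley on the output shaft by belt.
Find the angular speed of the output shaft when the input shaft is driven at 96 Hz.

belt 60/15 = 4 → 96/4 = 24 Hz
belt 48/12 = 4 → 24/4 = 6 Hz
belt 6/9 = 0.66667 → 6/0.66667 = 9 Hz

9 Hz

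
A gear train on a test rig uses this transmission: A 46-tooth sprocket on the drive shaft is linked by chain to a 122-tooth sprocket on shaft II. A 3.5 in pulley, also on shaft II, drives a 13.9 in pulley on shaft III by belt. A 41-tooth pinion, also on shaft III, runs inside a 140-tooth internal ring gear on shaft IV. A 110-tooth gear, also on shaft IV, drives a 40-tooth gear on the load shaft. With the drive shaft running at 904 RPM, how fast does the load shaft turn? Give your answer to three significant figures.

the drive shaft → shaft II (chain, 122/46): 904 ÷ 2.6522 = 340.85 RPM
shaft II → shaft III (belt, 13.9/3.5): 340.85 ÷ 3.9714 = 85.826 RPM
shaft III → shaft IV (internal gear, 140/41): 85.826 ÷ 3.4146 = 25.135 RPM
shaft IV → the load shaft (gear mesh, 40/110): 25.135 ÷ 0.36364 = 69.121 RPM

69.1 RPM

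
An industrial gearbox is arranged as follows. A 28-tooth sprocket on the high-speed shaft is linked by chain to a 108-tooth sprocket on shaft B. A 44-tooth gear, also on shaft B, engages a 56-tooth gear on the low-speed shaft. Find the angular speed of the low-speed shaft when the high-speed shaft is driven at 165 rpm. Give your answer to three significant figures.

chain 108/28 = 3.8571 → 165/3.8571 = 42.778 rpm
gear mesh 56/44 = 1.2727 → 42.778/1.2727 = 33.611 rpm

33.6 rpm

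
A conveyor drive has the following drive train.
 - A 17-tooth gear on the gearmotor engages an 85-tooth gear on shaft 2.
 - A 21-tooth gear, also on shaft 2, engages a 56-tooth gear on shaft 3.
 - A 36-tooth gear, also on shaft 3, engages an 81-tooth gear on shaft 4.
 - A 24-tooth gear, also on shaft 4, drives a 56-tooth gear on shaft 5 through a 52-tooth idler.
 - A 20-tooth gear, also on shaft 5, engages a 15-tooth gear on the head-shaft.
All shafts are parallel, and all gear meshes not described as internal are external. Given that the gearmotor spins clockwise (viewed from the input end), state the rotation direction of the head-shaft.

the gearmotor → shaft 2: external mesh, 1 reversal → CCW.
shaft 2 → shaft 3: external mesh, 1 reversal → CW.
shaft 3 → shaft 4: external mesh, 1 reversal → CCW.
shaft 4 → shaft 5: driver → idler → driven is 2 external meshes, 2 reversals → CCW.
shaft 5 → the head-shaft: external mesh, 1 reversal → CW.
6 reversals in total — an even number — so the head-shaft turns the same way as the gearmotor.

clockwise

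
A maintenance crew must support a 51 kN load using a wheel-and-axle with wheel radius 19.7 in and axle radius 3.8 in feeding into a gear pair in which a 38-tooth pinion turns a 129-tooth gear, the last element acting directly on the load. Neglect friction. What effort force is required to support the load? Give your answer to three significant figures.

2.90 kN

Wheel-and-axle MA = R/r = 19.7/3.8 = 5.1842.
Gear pair MA = 129/38 = 3.3947.
Combined ideal MA = 5.1842 × 3.3947 = 17.599.
Effort = load / MA = 51 / 17.599 = 2.8979 kN.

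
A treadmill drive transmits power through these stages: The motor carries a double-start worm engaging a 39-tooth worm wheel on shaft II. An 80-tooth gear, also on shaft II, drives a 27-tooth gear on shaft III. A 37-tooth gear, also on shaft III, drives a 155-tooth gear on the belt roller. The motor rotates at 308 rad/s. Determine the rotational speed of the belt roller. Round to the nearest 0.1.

the motor → shaft II (worm, 39/2): 308 ÷ 19.5 = 15.795 rad/s
shaft II → shaft III (gear mesh, 27/80): 15.795 ÷ 0.3375 = 46.8 rad/s
shaft III → the belt roller (gear mesh, 155/37): 46.8 ÷ 4.1892 = 11.172 rad/s

11.2 rad/s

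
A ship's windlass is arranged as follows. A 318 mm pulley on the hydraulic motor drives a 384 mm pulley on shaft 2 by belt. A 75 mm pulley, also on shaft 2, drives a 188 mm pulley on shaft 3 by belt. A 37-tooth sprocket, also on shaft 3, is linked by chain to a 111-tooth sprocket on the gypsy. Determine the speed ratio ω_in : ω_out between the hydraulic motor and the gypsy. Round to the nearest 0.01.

Each stage contributes driven/driver: belt 384/318 = 1.2075, belt 188/75 = 2.5067, chain 111/37 = 3.
Overall: 1.2075 × 2.5067 × 3 = 9.0808.

9.08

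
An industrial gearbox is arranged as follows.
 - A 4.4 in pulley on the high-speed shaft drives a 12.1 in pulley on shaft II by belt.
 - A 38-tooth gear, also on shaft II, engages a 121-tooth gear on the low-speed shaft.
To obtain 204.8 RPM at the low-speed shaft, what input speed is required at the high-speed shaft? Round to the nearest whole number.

1793 RPM

Overall ratio R = 2.75 × 3.1842 = 8.7566.
Required input speed = output speed × R = 204.8 × 8.7566 = 1793.3 RPM.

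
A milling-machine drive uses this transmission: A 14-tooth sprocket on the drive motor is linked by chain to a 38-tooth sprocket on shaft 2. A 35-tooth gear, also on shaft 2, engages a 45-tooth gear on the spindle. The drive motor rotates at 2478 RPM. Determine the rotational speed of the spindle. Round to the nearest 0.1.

710.1 RPM

chain 38/14 = 2.7143 → 2478/2.7143 = 912.95 RPM
gear mesh 45/35 = 1.2857 → 912.95/1.2857 = 710.07 RPM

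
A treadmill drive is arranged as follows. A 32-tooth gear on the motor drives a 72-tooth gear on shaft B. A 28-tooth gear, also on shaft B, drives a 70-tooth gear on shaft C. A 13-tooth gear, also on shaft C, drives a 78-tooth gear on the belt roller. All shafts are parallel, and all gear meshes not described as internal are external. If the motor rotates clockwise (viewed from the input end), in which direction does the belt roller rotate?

counterclockwise

the motor → shaft B: external mesh, 1 reversal → CCW.
shaft B → shaft C: external mesh, 1 reversal → CW.
shaft C → the belt roller: external mesh, 1 reversal → CCW.
3 reversals in total — an odd number — so the belt roller turns opposite to the motor.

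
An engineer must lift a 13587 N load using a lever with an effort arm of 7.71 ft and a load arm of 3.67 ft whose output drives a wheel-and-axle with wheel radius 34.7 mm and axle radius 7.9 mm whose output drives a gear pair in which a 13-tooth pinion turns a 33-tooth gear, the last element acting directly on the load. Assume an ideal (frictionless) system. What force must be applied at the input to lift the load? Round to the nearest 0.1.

580.0 N

Lever MA = effort arm / load arm = 7.71/3.67 = 2.1008.
Wheel-and-axle MA = R/r = 34.7/7.9 = 4.3924.
Gear pair MA = 33/13 = 2.5385.
Combined ideal MA = 2.1008 × 4.3924 × 2.5385 = 23.424.
Effort = load / MA = 13587 / 23.424 = 580.05 N.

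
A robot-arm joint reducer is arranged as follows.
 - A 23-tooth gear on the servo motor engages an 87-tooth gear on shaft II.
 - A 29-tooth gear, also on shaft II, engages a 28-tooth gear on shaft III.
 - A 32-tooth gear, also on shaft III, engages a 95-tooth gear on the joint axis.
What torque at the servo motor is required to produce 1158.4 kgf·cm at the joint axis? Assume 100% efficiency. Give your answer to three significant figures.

Overall ratio R = 3.7826 × 0.96552 × 2.9688 = 10.842.
Input torque = output torque / R = 1158.4 / 10.842 = 106.84 kgf·cm.

107 kgf·cm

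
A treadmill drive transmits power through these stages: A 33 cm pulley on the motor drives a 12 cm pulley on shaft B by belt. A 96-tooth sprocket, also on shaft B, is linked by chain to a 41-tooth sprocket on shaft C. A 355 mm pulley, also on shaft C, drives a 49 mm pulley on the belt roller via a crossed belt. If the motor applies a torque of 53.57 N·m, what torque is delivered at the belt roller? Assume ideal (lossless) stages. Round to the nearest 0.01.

After the belt (12/33): 53.57 × 0.36364 = 19.48 N·m
After the chain (41/96): 19.48 × 0.42708 = 8.3196 N·m
After the belt (49/355): 8.3196 × 0.13803 = 1.1483 N·m

1.15 N·m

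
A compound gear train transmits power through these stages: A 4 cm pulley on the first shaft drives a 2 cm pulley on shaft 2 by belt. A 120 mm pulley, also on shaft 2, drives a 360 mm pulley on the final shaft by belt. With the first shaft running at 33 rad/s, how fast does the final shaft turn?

belt 2/4 = 0.5 → 33/0.5 = 66 rad/s
belt 360/120 = 3 → 66/3 = 22 rad/s

22 rad/s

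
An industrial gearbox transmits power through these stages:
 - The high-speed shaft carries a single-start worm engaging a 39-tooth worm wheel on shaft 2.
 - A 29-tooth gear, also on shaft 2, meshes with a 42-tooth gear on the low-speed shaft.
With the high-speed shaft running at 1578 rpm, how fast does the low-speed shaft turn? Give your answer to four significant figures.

27.94 rpm

the high-speed shaft → shaft 2 (worm, 39/1): 1578 ÷ 39 = 40.462 rpm
shaft 2 → the low-speed shaft (gear mesh, 42/29): 40.462 ÷ 1.4483 = 27.938 rpm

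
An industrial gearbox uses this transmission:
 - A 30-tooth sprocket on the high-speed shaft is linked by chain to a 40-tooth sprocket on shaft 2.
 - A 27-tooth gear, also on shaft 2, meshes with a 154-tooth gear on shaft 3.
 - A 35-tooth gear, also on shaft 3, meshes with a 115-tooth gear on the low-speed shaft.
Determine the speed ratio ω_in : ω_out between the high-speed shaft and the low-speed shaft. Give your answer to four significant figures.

24.99

Each stage contributes driven/driver: chain 40/30 = 1.3333, gear mesh 154/27 = 5.7037, gear mesh 115/35 = 3.2857.
Overall: 1.3333 × 5.7037 × 3.2857 = 24.988.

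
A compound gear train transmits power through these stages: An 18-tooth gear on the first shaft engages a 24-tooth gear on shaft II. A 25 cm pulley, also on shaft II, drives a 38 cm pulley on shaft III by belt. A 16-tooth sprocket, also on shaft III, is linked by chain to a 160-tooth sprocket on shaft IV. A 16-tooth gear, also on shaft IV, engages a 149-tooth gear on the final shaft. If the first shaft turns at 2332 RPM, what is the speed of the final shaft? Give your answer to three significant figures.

Gear mesh: ratio = 24/18 = 1.3333, so shaft II turns at 2332 / 1.3333 = 1749 RPM.
Belt: ratio = 38/25 = 1.52, so shaft III turns at 1749 / 1.52 = 1150.7 RPM.
Chain: ratio = 160/16 = 10, so shaft IV turns at 1150.7 / 10 = 115.07 RPM.
Gear mesh: ratio = 149/16 = 9.3125, so the final shaft turns at 115.07 / 9.3125 = 12.356 RPM.

12.4 RPM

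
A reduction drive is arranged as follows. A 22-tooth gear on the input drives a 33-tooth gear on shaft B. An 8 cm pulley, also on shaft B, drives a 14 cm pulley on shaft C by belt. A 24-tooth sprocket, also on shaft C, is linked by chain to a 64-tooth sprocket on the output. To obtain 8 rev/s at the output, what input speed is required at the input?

56 rev/s

Overall ratio R = 1.5 × 1.75 × 2.6667 = 7.
Required input speed = output speed × R = 8 × 7 = 56 rev/s.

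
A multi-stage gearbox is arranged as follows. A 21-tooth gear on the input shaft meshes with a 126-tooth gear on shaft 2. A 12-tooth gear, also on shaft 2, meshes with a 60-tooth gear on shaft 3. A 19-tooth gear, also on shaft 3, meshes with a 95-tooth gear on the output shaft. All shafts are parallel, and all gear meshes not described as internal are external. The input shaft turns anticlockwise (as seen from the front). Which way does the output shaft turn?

clockwise

the input shaft → shaft 2: external mesh, 1 reversal → CW.
shaft 2 → shaft 3: external mesh, 1 reversal → CCW.
shaft 3 → the output shaft: external mesh, 1 reversal → CW.
3 reversals in total — an odd number — so the output shaft turns opposite to the input shaft.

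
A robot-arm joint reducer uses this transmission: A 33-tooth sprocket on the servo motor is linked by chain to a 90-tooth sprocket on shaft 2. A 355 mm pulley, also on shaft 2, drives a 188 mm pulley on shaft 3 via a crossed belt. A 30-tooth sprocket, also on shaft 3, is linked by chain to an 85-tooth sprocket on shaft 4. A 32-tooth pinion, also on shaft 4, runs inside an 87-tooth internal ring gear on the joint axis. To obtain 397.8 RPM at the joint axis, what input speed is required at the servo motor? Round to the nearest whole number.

Overall ratio R = 2.7273 × 0.52958 × 2.8333 × 2.7188 = 11.126.
Required input speed = output speed × R = 397.8 × 11.126 = 4425.8 RPM.

4426 RPM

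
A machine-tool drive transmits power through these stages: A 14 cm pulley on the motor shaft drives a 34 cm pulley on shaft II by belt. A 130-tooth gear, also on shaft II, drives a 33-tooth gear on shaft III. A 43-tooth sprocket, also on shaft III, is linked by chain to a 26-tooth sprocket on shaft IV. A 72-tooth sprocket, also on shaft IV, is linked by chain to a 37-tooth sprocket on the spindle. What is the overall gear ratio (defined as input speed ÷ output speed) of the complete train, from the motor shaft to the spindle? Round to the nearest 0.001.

Each stage contributes driven/driver: belt 34/14 = 2.4286, gear mesh 33/130 = 0.25385, chain 26/43 = 0.60465, chain 37/72 = 0.51389.
Overall: 2.4286 × 0.25385 × 0.60465 × 0.51389 = 0.19156.

0.192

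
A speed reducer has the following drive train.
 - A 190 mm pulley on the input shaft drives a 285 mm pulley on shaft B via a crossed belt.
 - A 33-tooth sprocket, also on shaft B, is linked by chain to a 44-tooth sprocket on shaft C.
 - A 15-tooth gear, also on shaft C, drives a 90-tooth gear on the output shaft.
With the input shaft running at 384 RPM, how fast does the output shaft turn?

32 RPM

belt 285/190 = 1.5 → 384/1.5 = 256 RPM
chain 44/33 = 1.3333 → 256/1.3333 = 192 RPM
gear mesh 90/15 = 6 → 192/6 = 32 RPM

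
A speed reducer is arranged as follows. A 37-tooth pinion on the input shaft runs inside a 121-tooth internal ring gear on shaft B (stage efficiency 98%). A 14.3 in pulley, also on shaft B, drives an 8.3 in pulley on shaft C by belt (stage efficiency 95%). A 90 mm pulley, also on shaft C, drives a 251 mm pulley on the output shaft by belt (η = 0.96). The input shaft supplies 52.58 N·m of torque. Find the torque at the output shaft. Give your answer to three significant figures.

249 N·m

Internal gear: ratio = 121/37 = 3.2703; torque at shaft B = 52.58 × 3.2703 × 0.98 = 168.51 N·m.
Belt: ratio = 8.3/14.3 = 0.58042; torque at shaft C = 168.51 × 0.58042 × 0.95 = 92.917 N·m.
Belt: ratio = 251/90 = 2.7889; torque at the output shaft = 92.917 × 2.7889 × 0.96 = 248.77 N·m.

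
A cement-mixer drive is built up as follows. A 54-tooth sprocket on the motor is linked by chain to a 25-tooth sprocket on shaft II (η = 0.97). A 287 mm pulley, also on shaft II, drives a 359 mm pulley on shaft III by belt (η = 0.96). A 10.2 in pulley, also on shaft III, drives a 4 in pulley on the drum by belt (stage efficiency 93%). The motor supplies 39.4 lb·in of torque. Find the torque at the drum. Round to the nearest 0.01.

Chain: ratio = 25/54 = 0.46296; torque at shaft II = 39.4 × 0.46296 × 0.97 = 17.694 lb·in.
Belt: ratio = 359/287 = 1.2509; torque at shaft III = 17.694 × 1.2509 × 0.96 = 21.247 lb·in.
Belt: ratio = 4/10.2 = 0.39216; torque at the drum = 21.247 × 0.39216 × 0.93 = 7.7489 lb·in.

7.75 lb·in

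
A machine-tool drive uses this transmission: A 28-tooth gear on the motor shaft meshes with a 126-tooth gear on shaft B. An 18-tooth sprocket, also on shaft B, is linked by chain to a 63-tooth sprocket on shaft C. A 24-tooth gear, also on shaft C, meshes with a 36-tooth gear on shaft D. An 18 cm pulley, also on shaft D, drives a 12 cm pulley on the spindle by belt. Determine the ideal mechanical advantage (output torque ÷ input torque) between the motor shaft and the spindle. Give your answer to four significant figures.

Each stage contributes driven/driver: gear mesh 126/28 = 4.5, chain 63/18 = 3.5, gear mesh 36/24 = 1.5, belt 12/18 = 0.66667.
Overall: 4.5 × 3.5 × 1.5 × 0.66667 = 15.75.

15.75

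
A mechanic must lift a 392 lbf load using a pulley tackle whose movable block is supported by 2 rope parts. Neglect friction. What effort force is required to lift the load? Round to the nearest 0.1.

Block-and-tackle MA = number of supporting rope parts = 2.
Effort = load / MA = 392 / 2 = 196 lbf.

196.0 lbf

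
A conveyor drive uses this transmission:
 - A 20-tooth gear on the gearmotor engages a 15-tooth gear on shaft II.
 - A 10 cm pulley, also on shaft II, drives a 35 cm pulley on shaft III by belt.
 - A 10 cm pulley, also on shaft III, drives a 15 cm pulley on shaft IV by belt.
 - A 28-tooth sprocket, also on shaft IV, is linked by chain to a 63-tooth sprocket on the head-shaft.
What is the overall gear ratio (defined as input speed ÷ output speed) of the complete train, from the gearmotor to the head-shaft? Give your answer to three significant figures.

8.86

Each stage contributes driven/driver: gear mesh 15/20 = 0.75, belt 35/10 = 3.5, belt 15/10 = 1.5, chain 63/28 = 2.25.
Overall: 0.75 × 3.5 × 1.5 × 2.25 = 8.8594.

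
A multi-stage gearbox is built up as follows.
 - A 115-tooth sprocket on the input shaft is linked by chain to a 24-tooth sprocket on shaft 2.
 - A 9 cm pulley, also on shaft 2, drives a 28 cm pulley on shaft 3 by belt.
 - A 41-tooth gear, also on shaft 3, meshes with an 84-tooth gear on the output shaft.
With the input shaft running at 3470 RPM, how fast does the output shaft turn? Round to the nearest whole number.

Chain: ratio = 24/115 = 0.2087, so shaft 2 turns at 3470 / 0.2087 = 16627 RPM.
Belt: ratio = 28/9 = 3.1111, so shaft 3 turns at 16627 / 3.1111 = 5344.4 RPM.
Gear mesh: ratio = 84/41 = 2.0488, so the output shaft turns at 5344.4 / 2.0488 = 2608.6 RPM.

2609 RPM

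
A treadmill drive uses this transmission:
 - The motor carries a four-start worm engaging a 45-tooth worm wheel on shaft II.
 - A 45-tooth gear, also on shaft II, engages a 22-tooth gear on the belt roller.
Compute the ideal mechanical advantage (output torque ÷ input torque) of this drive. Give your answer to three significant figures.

5.50

Each stage contributes driven/driver: worm 45/4 = 11.25, gear mesh 22/45 = 0.48889.
Overall: 11.25 × 0.48889 = 5.5.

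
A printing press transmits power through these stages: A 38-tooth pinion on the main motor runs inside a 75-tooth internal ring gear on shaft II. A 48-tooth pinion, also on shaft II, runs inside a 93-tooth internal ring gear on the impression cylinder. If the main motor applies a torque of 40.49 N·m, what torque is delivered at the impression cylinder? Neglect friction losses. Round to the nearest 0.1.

Internal gear: ratio = 75/38 = 1.9737; torque at shaft II = 40.49 × 1.9737 = 79.914 N·m.
Internal gear: ratio = 93/48 = 1.9375; torque at the impression cylinder = 79.914 × 1.9375 = 154.83 N·m.

154.8 N·m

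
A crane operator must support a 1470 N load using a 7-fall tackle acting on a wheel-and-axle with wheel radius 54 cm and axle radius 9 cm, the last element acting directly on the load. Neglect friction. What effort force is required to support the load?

Block-and-tackle MA = number of supporting rope parts = 7.
Wheel-and-axle MA = R/r = 54/9 = 6.
Combined ideal MA = 7 × 6 = 42.
Effort = load / MA = 1470 / 42 = 35 N.

35 N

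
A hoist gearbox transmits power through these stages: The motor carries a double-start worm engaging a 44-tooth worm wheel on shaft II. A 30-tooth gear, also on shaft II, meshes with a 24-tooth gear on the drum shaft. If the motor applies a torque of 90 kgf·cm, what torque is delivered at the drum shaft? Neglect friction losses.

1584 kgf·cm

worm 44/2 = 22 → τ = 90·22 = 1980 kgf·cm
gear mesh 24/30 = 0.8 → τ = 1980·0.8 = 1584 kgf·cm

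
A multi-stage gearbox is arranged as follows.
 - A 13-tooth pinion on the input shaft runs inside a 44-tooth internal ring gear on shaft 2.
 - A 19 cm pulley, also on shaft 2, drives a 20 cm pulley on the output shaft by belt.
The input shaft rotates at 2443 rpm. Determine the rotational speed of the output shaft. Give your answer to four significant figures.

internal gear 44/13 = 3.3846 → 2443/3.3846 = 721.8 rpm
belt 20/19 = 1.0526 → 721.8/1.0526 = 685.71 rpm

685.7 rpm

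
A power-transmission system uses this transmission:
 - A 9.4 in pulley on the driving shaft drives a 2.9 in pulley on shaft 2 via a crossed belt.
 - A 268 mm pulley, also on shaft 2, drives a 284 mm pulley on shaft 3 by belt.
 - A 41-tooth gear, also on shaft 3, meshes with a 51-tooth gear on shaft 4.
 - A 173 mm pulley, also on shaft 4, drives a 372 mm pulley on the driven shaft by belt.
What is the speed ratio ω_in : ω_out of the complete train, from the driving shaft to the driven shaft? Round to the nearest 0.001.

0.874

Each stage contributes driven/driver: belt 2.9/9.4 = 0.30851, belt 284/268 = 1.0597, gear mesh 51/41 = 1.2439, belt 372/173 = 2.1503.
Overall: 0.30851 × 1.0597 × 1.2439 × 2.1503 = 0.87445.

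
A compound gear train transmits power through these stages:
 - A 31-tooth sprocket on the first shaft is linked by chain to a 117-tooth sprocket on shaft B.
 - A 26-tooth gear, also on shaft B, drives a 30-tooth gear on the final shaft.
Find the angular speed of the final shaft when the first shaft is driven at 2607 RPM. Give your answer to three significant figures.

599 RPM

chain 117/31 = 3.7742 → 2607/3.7742 = 690.74 RPM
gear mesh 30/26 = 1.1538 → 690.74/1.1538 = 598.64 RPM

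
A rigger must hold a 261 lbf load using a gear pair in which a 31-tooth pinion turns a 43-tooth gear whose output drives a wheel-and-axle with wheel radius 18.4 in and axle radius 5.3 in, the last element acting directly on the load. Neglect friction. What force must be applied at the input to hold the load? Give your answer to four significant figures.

Gear pair MA = 43/31 = 1.3871.
Wheel-and-axle MA = R/r = 18.4/5.3 = 3.4717.
Combined ideal MA = 1.3871 × 3.4717 = 4.8156.
Effort = load / MA = 261 / 4.8156 = 54.199 lbf.

54.20 lbf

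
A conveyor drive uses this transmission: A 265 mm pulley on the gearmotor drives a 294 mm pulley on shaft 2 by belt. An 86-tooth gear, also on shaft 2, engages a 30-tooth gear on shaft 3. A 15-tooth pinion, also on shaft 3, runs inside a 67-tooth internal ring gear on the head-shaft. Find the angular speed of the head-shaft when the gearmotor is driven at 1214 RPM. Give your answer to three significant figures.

Belt: ratio = 294/265 = 1.1094, so shaft 2 turns at 1214 / 1.1094 = 1094.3 RPM.
Gear mesh: ratio = 30/86 = 0.34884, so shaft 3 turns at 1094.3 / 0.34884 = 3136.9 RPM.
Internal gear: ratio = 67/15 = 4.4667, so the head-shaft turns at 3136.9 / 4.4667 = 702.28 RPM.

702 RPM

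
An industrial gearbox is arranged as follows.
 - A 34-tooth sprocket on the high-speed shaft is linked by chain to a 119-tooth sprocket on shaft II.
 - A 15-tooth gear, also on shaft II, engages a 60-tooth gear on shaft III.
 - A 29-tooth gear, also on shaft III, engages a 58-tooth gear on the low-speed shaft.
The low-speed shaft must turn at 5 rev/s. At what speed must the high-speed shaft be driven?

Overall ratio R = 3.5 × 4 × 2 = 28.
Required input speed = output speed × R = 5 × 28 = 140 rev/s.

140 rev/s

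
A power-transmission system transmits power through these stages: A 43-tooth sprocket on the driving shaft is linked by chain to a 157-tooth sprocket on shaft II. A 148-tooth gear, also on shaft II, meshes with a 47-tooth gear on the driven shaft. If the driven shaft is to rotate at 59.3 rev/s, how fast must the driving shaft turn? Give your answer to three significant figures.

Overall ratio R = 3.6512 × 0.31757 = 1.1595.
Required input speed = output speed × R = 59.3 × 1.1595 = 68.758 rev/s.

68.8 rev/s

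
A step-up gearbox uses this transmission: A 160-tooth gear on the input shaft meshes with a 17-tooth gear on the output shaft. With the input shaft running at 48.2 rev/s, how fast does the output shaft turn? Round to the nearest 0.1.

gear mesh 17/160 = 0.10625 → 48.2/0.10625 = 453.65 rev/s

453.6 rev/s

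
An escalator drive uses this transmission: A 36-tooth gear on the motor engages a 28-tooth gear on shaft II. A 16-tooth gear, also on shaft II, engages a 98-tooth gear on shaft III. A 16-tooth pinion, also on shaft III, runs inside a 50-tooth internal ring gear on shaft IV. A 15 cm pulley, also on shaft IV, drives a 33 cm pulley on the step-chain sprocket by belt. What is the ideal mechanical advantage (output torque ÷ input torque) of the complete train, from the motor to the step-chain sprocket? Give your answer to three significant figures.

Each stage contributes driven/driver: gear mesh 28/36 = 0.77778, gear mesh 98/16 = 6.125, internal gear 50/16 = 3.125, belt 33/15 = 2.2.
Overall: 0.77778 × 6.125 × 3.125 × 2.2 = 32.752.

32.8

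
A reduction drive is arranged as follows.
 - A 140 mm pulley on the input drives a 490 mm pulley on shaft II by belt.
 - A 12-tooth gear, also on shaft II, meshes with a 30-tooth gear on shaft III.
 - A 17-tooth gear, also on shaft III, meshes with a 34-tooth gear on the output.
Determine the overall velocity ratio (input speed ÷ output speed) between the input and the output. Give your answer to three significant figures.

17.5

Each stage contributes driven/driver: belt 490/140 = 3.5, gear mesh 30/12 = 2.5, gear mesh 34/17 = 2.
Overall: 3.5 × 2.5 × 2 = 17.5.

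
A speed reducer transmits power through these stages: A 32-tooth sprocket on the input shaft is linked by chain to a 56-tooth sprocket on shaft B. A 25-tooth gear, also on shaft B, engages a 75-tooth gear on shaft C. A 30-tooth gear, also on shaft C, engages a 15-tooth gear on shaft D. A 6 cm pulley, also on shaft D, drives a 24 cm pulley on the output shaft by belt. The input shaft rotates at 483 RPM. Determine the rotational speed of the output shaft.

46 RPM

Chain: ratio = 56/32 = 1.75, so shaft B turns at 483 / 1.75 = 276 RPM.
Gear mesh: ratio = 75/25 = 3, so shaft C turns at 276 / 3 = 92 RPM.
Gear mesh: ratio = 15/30 = 0.5, so shaft D turns at 92 / 0.5 = 184 RPM.
Belt: ratio = 24/6 = 4, so the output shaft turns at 184 / 4 = 46 RPM.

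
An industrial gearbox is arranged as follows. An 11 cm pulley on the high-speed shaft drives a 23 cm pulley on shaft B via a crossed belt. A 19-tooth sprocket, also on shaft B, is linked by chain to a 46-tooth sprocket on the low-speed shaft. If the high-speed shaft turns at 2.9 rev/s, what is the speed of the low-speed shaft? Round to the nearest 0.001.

the high-speed shaft → shaft B (belt, 23/11): 2.9 ÷ 2.0909 = 1.387 rev/s
shaft B → the low-speed shaft (chain, 46/19): 1.387 ÷ 2.4211 = 0.57287 rev/s

0.573 rev/s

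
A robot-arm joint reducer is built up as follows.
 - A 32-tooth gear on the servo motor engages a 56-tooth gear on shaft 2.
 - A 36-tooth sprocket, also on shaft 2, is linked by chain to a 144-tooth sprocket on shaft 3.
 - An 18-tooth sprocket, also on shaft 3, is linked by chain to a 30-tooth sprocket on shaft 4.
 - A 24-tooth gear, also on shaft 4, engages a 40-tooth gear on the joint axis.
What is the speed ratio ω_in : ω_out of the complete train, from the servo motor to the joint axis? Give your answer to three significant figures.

Each stage contributes driven/driver: gear mesh 56/32 = 1.75, chain 144/36 = 4, chain 30/18 = 1.6667, gear mesh 40/24 = 1.6667.
Overall: 1.75 × 4 × 1.6667 × 1.6667 = 19.444.

19.4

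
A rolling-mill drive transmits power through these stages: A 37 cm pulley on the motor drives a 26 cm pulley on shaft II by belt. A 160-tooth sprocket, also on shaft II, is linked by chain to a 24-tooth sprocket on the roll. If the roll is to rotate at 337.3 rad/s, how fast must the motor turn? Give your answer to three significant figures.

35.6 rad/s

Overall ratio R = 0.7027 × 0.15 = 0.10541.
Required input speed = output speed × R = 337.3 × 0.10541 = 35.553 rad/s.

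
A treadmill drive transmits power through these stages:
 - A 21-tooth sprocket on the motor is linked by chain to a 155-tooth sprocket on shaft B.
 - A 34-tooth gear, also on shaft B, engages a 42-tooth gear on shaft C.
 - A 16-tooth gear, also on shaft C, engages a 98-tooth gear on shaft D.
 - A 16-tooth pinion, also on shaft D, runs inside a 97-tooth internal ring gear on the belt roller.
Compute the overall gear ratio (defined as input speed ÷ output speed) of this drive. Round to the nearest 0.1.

338.6

Each stage contributes driven/driver: chain 155/21 = 7.381, gear mesh 42/34 = 1.2353, gear mesh 98/16 = 6.125, internal gear 97/16 = 6.0625.
Overall: 7.381 × 1.2353 × 6.125 × 6.0625 = 338.56.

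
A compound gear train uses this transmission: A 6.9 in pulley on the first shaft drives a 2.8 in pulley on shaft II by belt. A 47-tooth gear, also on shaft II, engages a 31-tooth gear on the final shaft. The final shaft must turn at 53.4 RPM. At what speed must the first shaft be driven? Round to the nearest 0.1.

14.3 RPM

Overall ratio R = 0.4058 × 0.65957 = 0.26765.
Required input speed = output speed × R = 53.4 × 0.26765 = 14.293 RPM.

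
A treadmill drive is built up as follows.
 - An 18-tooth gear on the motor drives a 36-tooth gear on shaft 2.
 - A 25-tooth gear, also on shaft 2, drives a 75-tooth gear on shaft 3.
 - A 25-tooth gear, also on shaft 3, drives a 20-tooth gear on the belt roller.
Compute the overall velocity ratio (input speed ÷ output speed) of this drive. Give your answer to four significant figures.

Each stage contributes driven/driver: gear mesh 36/18 = 2, gear mesh 75/25 = 3, gear mesh 20/25 = 0.8.
Overall: 2 × 3 × 0.8 = 4.8.

4.800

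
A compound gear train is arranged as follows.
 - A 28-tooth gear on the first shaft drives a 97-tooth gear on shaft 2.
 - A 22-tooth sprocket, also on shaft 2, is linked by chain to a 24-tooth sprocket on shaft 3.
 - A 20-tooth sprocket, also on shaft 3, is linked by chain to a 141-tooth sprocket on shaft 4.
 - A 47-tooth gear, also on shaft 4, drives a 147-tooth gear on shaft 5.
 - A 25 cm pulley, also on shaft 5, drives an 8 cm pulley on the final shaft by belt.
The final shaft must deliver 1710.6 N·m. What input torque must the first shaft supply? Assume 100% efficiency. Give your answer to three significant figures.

Overall ratio R = 3.4643 × 1.0909 × 7.05 × 3.1277 × 0.32 = 26.666.
Input torque = output torque / R = 1710.6 / 26.666 = 64.149 N·m.

64.1 N·m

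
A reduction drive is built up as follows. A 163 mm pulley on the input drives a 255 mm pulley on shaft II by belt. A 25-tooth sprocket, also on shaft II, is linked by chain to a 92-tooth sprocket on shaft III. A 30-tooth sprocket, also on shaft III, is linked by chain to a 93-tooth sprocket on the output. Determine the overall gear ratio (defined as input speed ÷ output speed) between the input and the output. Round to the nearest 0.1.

Each stage contributes driven/driver: belt 255/163 = 1.5644, chain 92/25 = 3.68, chain 93/30 = 3.1.
Overall: 1.5644 × 3.68 × 3.1 = 17.847.

17.8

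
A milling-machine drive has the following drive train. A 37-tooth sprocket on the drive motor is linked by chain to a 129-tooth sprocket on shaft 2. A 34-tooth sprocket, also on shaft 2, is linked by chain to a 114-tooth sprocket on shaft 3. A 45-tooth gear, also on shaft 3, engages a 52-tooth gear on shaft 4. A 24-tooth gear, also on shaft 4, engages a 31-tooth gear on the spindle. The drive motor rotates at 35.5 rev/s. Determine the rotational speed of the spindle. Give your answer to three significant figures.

Chain: ratio = 129/37 = 3.4865, so shaft 2 turns at 35.5 / 3.4865 = 10.182 rev/s.
Chain: ratio = 114/34 = 3.3529, so shaft 3 turns at 10.182 / 3.3529 = 3.0368 rev/s.
Gear mesh: ratio = 52/45 = 1.1556, so shaft 4 turns at 3.0368 / 1.1556 = 2.628 rev/s.
Gear mesh: ratio = 31/24 = 1.2917, so the spindle turns at 2.628 / 1.2917 = 2.0346 rev/s.

2.03 rev/s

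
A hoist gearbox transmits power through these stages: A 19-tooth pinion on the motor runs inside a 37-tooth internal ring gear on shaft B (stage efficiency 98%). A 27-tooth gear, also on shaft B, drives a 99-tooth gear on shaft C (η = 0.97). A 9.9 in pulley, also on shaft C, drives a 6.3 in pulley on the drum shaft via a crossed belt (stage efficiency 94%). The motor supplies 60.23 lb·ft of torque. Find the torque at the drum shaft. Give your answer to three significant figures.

internal gear 37/19 = 1.9474 → τ = 60.23·1.9474·0.98 = 114.94 lb·ft
gear mesh 99/27 = 3.6667 → τ = 114.94·3.6667·0.97 = 408.82 lb·ft
belt 6.3/9.9 = 0.63636 → τ = 408.82·0.63636·0.94 = 244.55 lb·ft

245 lb·ft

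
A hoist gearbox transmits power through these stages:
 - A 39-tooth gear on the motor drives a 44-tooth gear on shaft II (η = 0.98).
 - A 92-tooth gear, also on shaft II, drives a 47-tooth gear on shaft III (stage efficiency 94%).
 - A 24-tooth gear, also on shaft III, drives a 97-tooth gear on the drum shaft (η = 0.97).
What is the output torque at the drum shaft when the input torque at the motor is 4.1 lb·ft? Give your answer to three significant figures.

gear mesh 44/39 = 1.1282 → τ = 4.1·1.1282·0.98 = 4.5331 lb·ft
gear mesh 47/92 = 0.51087 → τ = 4.5331·0.51087·0.94 = 2.1769 lb·ft
gear mesh 97/24 = 4.0417 → τ = 2.1769·4.0417·0.97 = 8.5343 lb·ft

8.53 lb·ft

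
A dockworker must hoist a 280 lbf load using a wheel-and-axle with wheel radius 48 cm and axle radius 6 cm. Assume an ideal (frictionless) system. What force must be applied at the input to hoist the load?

35 lbf

Wheel-and-axle MA = R/r = 48/6 = 8.
Effort = load / MA = 280 / 8 = 35 lbf.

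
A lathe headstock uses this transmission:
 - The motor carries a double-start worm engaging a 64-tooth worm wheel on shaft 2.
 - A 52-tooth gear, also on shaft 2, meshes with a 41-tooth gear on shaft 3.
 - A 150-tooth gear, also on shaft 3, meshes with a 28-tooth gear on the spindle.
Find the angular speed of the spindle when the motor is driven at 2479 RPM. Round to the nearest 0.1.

worm 64/2 = 32 → 2479/32 = 77.469 RPM
gear mesh 41/52 = 0.78846 → 77.469/0.78846 = 98.253 RPM
gear mesh 28/150 = 0.18667 → 98.253/0.18667 = 526.36 RPM

526.4 RPM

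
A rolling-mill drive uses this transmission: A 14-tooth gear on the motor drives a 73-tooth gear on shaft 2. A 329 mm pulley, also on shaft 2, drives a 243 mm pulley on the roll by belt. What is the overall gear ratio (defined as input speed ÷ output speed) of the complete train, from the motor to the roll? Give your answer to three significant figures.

Each stage contributes driven/driver: gear mesh 73/14 = 5.2143, belt 243/329 = 0.7386.
Overall: 5.2143 × 0.7386 = 3.8513.

3.85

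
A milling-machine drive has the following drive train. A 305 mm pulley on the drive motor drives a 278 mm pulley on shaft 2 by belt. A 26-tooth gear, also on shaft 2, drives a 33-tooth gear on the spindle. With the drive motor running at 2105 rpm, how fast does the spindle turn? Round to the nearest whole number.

1820 rpm

the drive motor → shaft 2 (belt, 278/305): 2105 ÷ 0.91148 = 2309.4 rpm
shaft 2 → the spindle (gear mesh, 33/26): 2309.4 ÷ 1.2692 = 1819.6 rpm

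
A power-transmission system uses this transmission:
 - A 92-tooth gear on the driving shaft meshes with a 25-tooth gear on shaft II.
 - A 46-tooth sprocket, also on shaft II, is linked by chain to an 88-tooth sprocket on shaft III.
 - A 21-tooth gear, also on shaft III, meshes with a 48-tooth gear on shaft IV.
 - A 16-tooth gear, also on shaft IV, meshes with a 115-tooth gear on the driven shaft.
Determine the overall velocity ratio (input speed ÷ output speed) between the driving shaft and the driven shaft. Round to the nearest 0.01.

8.54

Each stage contributes driven/driver: gear mesh 25/92 = 0.27174, chain 88/46 = 1.913, gear mesh 48/21 = 2.2857, gear mesh 115/16 = 7.1875.
Overall: 0.27174 × 1.913 × 2.2857 × 7.1875 = 8.5404.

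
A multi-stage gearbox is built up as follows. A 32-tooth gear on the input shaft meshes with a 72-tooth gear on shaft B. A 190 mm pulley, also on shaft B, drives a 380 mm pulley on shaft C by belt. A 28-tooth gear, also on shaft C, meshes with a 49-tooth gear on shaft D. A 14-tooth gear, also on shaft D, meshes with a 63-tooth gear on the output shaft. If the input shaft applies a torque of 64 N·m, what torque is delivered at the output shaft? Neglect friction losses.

2268 N·m

After the gear mesh (72/32): 64 × 2.25 = 144 N·m
After the belt (380/190): 144 × 2 = 288 N·m
After the gear mesh (49/28): 288 × 1.75 = 504 N·m
After the gear mesh (63/14): 504 × 4.5 = 2268 N·m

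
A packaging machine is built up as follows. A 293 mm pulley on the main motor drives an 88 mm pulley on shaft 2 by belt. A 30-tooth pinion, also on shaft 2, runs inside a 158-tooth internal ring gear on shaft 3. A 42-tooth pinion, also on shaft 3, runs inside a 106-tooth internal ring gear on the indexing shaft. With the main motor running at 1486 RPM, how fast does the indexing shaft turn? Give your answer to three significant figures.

belt 88/293 = 0.30034 → 1486/0.30034 = 4947.7 RPM
internal gear 158/30 = 5.2667 → 4947.7/5.2667 = 939.44 RPM
internal gear 106/42 = 2.5238 → 939.44/2.5238 = 372.23 RPM

372 RPM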